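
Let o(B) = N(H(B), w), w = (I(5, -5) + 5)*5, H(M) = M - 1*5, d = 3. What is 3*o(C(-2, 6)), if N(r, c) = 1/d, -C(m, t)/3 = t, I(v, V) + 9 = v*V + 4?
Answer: 1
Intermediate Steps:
I(v, V) = -5 + V*v (I(v, V) = -9 + (v*V + 4) = -9 + (V*v + 4) = -9 + (4 + V*v) = -5 + V*v)
C(m, t) = -3*t
H(M) = -5 + M (H(M) = M - 5 = -5 + M)
w = -125 (w = ((-5 - 5*5) + 5)*5 = ((-5 - 25) + 5)*5 = (-30 + 5)*5 = -25*5 = -125)
N(r, c) = ⅓ (N(r, c) = 1/3 = ⅓)
o(B) = ⅓
3*o(C(-2, 6)) = 3*(⅓) = 1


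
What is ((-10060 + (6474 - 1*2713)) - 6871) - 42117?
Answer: -55287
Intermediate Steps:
((-10060 + (6474 - 1*2713)) - 6871) - 42117 = ((-10060 + (6474 - 2713)) - 6871) - 42117 = ((-10060 + 3761) - 6871) - 42117 = (-6299 - 6871) - 42117 = -13170 - 42117 = -55287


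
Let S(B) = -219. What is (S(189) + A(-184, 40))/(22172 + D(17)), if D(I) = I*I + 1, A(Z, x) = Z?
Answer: -403/22462 ≈ -0.017941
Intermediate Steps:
D(I) = 1 + I**2 (D(I) = I**2 + 1 = 1 + I**2)
(S(189) + A(-184, 40))/(22172 + D(17)) = (-219 - 184)/(22172 + (1 + 17**2)) = -403/(22172 + (1 + 289)) = -403/(22172 + 290) = -403/22462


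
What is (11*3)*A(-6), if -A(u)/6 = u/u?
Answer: -198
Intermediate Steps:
A(u) = -6 (A(u) = -6*u/u = -6*1 = -6)
(11*3)*A(-6) = (11*3)*(-6) = 33*(-6) = -198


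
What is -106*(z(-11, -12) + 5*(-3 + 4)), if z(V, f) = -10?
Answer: 530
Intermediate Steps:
-106*(z(-11, -12) + 5*(-3 + 4)) = -106*(-10 + 5*(-3 + 4)) = -106*(-10 + 5*1) = -106*(-10 + 5) = -106*(-5) = 530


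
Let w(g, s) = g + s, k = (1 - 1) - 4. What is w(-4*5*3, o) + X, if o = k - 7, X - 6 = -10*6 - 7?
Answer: -132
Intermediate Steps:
k = -4 (k = 0 - 4 = -4)
X = -61 (X = 6 + (-10*6 - 7) = 6 + (-60 - 7) = 6 - 67 = -61)
o = -11 (o = -4 - 7 = -11)
w(-4*5*3, o) + X = (-4*5*3 - 11) - 61 = (-20*3 - 11) - 61 = (-60 - 11) - 61 = -71 - 61 = -132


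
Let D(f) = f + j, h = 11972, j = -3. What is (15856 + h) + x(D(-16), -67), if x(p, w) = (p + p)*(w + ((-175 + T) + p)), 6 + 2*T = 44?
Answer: 37024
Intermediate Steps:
T = 19 (T = -3 + (½)*44 = -3 + 22 = 19)
D(f) = -3 + f (D(f) = f - 3 = -3 + f)
x(p, w) = 2*p*(-156 + p + w) (x(p, w) = (p + p)*(w + ((-175 + 19) + p)) = (2*p)*(w + (-156 + p)) = (2*p)*(-156 + p + w) = 2*p*(-156 + p + w))
(15856 + h) + x(D(-16), -67) = (15856 + 11972) + 2*(-3 - 16)*(-156 + (-3 - 16) - 67) = 27828 + 2*(-19)*(-156 - 19 - 67) = 27828 + 2*(-19)*(-242) = 27828 + 9196 = 37024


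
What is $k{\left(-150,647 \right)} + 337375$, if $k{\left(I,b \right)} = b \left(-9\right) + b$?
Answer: $332199$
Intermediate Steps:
$k{\left(I,b \right)} = - 8 b$ ($k{\left(I,b \right)} = - 9 b + b = - 8 b$)
$k{\left(-150,647 \right)} + 337375 = \left(-8\right) 647 + 337375 = -5176 + 337375 = 332199$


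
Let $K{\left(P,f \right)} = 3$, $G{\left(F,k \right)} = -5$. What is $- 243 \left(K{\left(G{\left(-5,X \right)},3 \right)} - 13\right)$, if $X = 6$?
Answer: $2430$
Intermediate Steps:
$- 243 \left(K{\left(G{\left(-5,X \right)},3 \right)} - 13\right) = - 243 \left(3 - 13\right) = \left(-243\right) \left(-10\right) = 2430$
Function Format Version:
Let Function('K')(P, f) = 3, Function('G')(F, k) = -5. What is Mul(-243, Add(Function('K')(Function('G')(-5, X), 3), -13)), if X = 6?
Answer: 2430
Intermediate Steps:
Mul(-243, Add(Function('K')(Function('G')(-5, X), 3), -13)) = Mul(-243, Add(3, -13)) = Mul(-243, -10) = 2430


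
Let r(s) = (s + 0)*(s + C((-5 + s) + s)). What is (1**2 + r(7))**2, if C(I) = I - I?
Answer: 2500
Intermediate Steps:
C(I) = 0
r(s) = s**2 (r(s) = (s + 0)*(s + 0) = s*s = s**2)
(1**2 + r(7))**2 = (1**2 + 7**2)**2 = (1 + 49)**2 = 50**2 = 2500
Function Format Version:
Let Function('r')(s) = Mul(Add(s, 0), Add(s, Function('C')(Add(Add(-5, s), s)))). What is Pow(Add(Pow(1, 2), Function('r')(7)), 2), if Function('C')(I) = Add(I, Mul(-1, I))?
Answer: 2500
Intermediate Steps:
Function('C')(I) = 0
Function('r')(s) = Pow(s, 2) (Function('r')(s) = Mul(Add(s, 0), Add(s, 0)) = Mul(s, s) = Pow(s, 2))
Pow(Add(Pow(1, 2), Function('r')(7)), 2) = Pow(Add(Pow(1, 2), Pow(7, 2)), 2) = Pow(Add(1, 49), 2) = Pow(50, 2) = 2500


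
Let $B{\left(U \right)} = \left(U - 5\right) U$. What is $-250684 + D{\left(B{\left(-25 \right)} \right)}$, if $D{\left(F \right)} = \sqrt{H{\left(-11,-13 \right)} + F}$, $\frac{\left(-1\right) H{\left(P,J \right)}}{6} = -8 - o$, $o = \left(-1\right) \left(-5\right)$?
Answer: $-250684 + 6 \sqrt{23} \approx -2.5066 \cdot 10^{5}$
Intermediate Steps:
$B{\left(U \right)} = U \left(-5 + U\right)$ ($B{\left(U \right)} = \left(-5 + U\right) U = U \left(-5 + U\right)$)
$o = 5$
$H{\left(P,J \right)} = 78$ ($H{\left(P,J \right)} = - 6 \left(-8 - 5\right) = \left(-6\right) \left(-13\right) = 78$)
$D{\left(F \right)} = \sqrt{78 + F}$
$-250684 + D{\left(B{\left(-25 \right)} \right)} = -250684 + \sqrt{78 - 25 \left(-5 - 25\right)} = -250684 + \sqrt{78 - -750} = -250684 + \sqrt{78 + 750} = -250684 + \sqrt{828} = -250684 + 6 \sqrt{23}$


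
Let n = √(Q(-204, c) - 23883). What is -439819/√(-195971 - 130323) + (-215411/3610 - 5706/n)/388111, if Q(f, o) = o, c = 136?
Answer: -215411/1401080710 + 5706*I*√23747/9216471917 + 439819*I*√326294/326294 ≈ -0.00015375 + 769.96*I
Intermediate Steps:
n = I*√23747 (n = √(136 - 23883) = √(-23747) = I*√23747 ≈ 154.1*I)
-439819/√(-195971 - 130323) + (-215411/3610 - 5706/n)/388111 = -439819/√(-195971 - 130323) + (-215411/3610 - 5706*(-I*√23747/23747))/388111 = -439819*(-I*√326294/326294) + (-215411*1/3610 - (-5706)*I*√23747/23747)*(1/388111) = -439819*(-I*√326294/326294) + (-215411/3610 + 5706*I*√23747/23747)*(1/388111) = -(-439819)*I*√326294/326294 + (-215411/1401080710 + 5706*I*√23747/9216471917) = 439819*I*√326294/326294 + (-215411/1401080710 + 5706*I*√23747/9216471917) = -215411/1401080710 + 5706*I*√23747/9216471917 + 439819*I*√326294/326294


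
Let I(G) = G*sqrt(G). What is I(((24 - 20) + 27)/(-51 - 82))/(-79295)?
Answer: 31*I*sqrt(4123)/1402649255 ≈ 1.4191e-6*I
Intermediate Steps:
I(G) = G**(3/2)
I(((24 - 20) + 27)/(-51 - 82))/(-79295) = (((24 - 20) + 27)/(-51 - 82))**(3/2)/(-79295) = ((4 + 27)/(-133))**(3/2)*(-1/79295) = (31*(-1/133))**(3/2)*(-1/79295) = (-31/133)**(3/2)*(-1/79295) = -31*I*sqrt(4123)/17689*(-1/79295) = 31*I*sqrt(4123)/1402649255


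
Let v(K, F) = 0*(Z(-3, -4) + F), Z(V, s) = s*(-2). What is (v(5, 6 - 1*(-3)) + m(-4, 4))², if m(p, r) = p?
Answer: 16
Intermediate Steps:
Z(V, s) = -2*s
v(K, F) = 0 (v(K, F) = 0*(-2*(-4) + F) = 0*(8 + F) = 0)
(v(5, 6 - 1*(-3)) + m(-4, 4))² = (0 - 4)² = (-4)² = 16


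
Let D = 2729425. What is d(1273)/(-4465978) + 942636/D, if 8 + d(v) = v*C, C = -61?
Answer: 4421761512933/12189552002650 ≈ 0.36275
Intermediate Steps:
d(v) = -8 - 61*v (d(v) = -8 + v*(-61) = -8 - 61*v)
d(1273)/(-4465978) + 942636/D = (-8 - 61*1273)/(-4465978) + 942636/2729425 = (-8 - 77653)*(-1/4465978) + 942636*(1/2729425) = -77661*(-1/4465978) + 942636/2729425 = 77661/4465978 + 942636/2729425 = 4421761512933/12189552002650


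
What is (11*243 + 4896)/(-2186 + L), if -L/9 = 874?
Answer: -7569/10052 ≈ -0.75298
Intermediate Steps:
L = -7866 (L = -9*874 = -7866)
(11*243 + 4896)/(-2186 + L) = (11*243 + 4896)/(-2186 - 7866) = (2673 + 4896)/(-10052) = 7569*(-1/10052) = -7569/10052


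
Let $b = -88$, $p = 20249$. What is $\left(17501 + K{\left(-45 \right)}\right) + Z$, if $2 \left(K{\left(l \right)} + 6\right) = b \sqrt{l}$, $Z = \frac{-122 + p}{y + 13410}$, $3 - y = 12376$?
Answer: $\frac{18162442}{1037} - 132 i \sqrt{5} \approx 17514.0 - 295.16 i$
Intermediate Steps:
$y = -12373$ ($y = 3 - 12376 = -12373$)
$Z = \frac{20127}{1037}$ ($Z = \frac{-122 + 20249}{-12373 + 13410} = \frac{20127}{1037} \approx 19.409$)
$K{\left(l \right)} = -6 - 44 \sqrt{l}$ ($K{\left(l \right)} = -6 + \frac{\left(-88\right) \sqrt{l}}{2} = -6 - 44 \sqrt{l}$)
$\left(17501 + K{\left(-45 \right)}\right) + Z = \left(17501 - \left(6 + 44 \sqrt{-45}\right)\right) + \frac{20127}{1037} = \left(17501 - \left(6 + 44 \cdot 3 i \sqrt{5}\right)\right) + \frac{20127}{1037} = \left(17501 - \left(6 + 132 i \sqrt{5}\right)\right) + \frac{20127}{1037} = \left(17495 - 132 i \sqrt{5}\right) + \frac{20127}{1037} = \frac{18162442}{1037} - 132 i \sqrt{5}$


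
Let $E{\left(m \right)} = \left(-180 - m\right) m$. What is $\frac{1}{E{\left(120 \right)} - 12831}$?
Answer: $- \frac{1}{48831} \approx -2.0479 \cdot 10^{-5}$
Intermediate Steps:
$E{\left(m \right)} = m \left(-180 - m\right)$
$\frac{1}{E{\left(120 \right)} - 12831} = \frac{1}{\left(-1\right) 120 \left(180 + 120\right) - 12831} = \frac{1}{\left(-1\right) 120 \cdot 300 - 12831} = \frac{1}{-36000 - 12831} = \frac{1}{-48831} = - \frac{1}{48831}$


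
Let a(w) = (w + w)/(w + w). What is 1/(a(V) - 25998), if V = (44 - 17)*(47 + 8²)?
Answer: -1/25997 ≈ -3.8466e-5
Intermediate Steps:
V = 2997 (V = 27*(47 + 64) = 27*111 = 2997)
a(w) = 1 (a(w) = (2*w)/((2*w)) = (2*w)*(1/(2*w)) = 1)
1/(a(V) - 25998) = 1/(1 - 25998) = 1/(-25997) = -1/25997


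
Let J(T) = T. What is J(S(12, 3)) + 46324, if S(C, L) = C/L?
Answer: 46328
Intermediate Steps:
J(S(12, 3)) + 46324 = 12/3 + 46324 = 12*(⅓) + 46324 = 4 + 46324 = 46328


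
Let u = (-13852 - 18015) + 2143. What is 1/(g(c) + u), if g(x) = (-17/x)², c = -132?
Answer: -17424/517910687 ≈ -3.3643e-5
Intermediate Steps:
u = -29724 (u = -31867 + 2143 = -29724)
g(x) = 289/x²
1/(g(c) + u) = 1/(289/(-132)² - 29724) = 1/(289*(1/17424) - 29724) = 1/(289/17424 - 29724) = 1/(-517910687/17424) = -17424/517910687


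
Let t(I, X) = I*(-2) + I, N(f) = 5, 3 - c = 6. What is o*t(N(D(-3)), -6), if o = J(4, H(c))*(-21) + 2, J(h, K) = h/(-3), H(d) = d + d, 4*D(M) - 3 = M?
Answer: -150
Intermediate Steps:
c = -3 (c = 3 - 1*6 = 3 - 6 = -3)
D(M) = ¾ + M/4
H(d) = 2*d
t(I, X) = -I (t(I, X) = -2*I + I = -I)
J(h, K) = -h/3 (J(h, K) = h*(-⅓) = -h/3)
o = 30 (o = -⅓*4*(-21) + 2 = -4/3*(-21) + 2 = 28 + 2 = 30)
o*t(N(D(-3)), -6) = 30*(-1*5) = 30*(-5) = -150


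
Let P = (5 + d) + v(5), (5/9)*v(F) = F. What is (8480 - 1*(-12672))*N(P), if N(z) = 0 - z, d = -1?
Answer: -274976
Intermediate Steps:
v(F) = 9*F/5
P = 13 (P = (5 - 1) + (9/5)*5 = 4 + 9 = 13)
N(z) = -z
(8480 - 1*(-12672))*N(P) = (8480 - 1*(-12672))*(-1*13) = (8480 + 12672)*(-13) = 21152*(-13) = -274976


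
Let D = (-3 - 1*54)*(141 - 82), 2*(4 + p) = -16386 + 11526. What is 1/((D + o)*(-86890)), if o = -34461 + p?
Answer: 1/3498017620 ≈ 2.8588e-10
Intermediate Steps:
p = -2434 (p = -4 + (-16386 + 11526)/2 = -4 + (1/2)*(-4860) = -4 - 2430 = -2434)
D = -3363 (D = (-3 - 54)*59 = -57*59 = -3363)
o = -36895 (o = -34461 - 2434 = -36895)
1/((D + o)*(-86890)) = 1/(-3363 - 36895*(-86890)) = -1/86890/(-40258) = -1/40258*(-1/86890) = 1/3498017620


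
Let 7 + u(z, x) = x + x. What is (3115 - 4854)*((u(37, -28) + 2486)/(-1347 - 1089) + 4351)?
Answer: -18427510007/2436 ≈ -7.5647e+6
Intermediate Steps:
u(z, x) = -7 + 2*x (u(z, x) = -7 + (x + x) = -7 + 2*x)
(3115 - 4854)*((u(37, -28) + 2486)/(-1347 - 1089) + 4351) = (3115 - 4854)*(((-7 + 2*(-28)) + 2486)/(-1347 - 1089) + 4351) = -1739*(((-7 - 56) + 2486)/(-2436) + 4351) = -1739*((-63 + 2486)*(-1/2436) + 4351) = -1739*(2423*(-1/2436) + 4351) = -1739*(-2423/2436 + 4351) = -1739*10596613/2436 = -18427510007/2436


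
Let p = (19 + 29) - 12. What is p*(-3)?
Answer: -108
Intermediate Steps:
p = 36 (p = 48 - 12 = 36)
p*(-3) = 36*(-3) = -108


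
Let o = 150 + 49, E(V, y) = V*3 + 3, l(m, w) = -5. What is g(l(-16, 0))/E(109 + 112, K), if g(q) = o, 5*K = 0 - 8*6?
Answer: 199/666 ≈ 0.29880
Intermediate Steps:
K = -48/5 (K = (0 - 8*6)/5 = (0 - 48)/5 = (⅕)*(-48) = -48/5 ≈ -9.6000)
E(V, y) = 3 + 3*V (E(V, y) = 3*V + 3 = 3 + 3*V)
o = 199
g(q) = 199
g(l(-16, 0))/E(109 + 112, K) = 199/(3 + 3*(109 + 112)) = 199/(3 + 3*221) = 199/(3 + 663) = 199/666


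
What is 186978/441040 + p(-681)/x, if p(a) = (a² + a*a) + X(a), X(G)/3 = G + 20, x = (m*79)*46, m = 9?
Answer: 34526251919/1202054520 ≈ 28.723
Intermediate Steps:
x = 32706 (x = (9*79)*46 = 711*46 = 32706)
X(G) = 60 + 3*G (X(G) = 3*(G + 20) = 3*(20 + G) = 60 + 3*G)
p(a) = 60 + 2*a² + 3*a (p(a) = (a² + a*a) + (60 + 3*a) = (a² + a²) + (60 + 3*a) = 2*a² + (60 + 3*a) = 60 + 2*a² + 3*a)
186978/441040 + p(-681)/x = 186978/441040 + (60 + 2*(-681)² + 3*(-681))/32706 = 186978*(1/441040) + (60 + 2*463761 - 2043)*(1/32706) = 93489/220520 + (60 + 927522 - 2043)*(1/32706) = 93489/220520 + 925539*(1/32706) = 93489/220520 + 308513/10902 = 34526251919/1202054520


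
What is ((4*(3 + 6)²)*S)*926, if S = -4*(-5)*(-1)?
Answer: -6000480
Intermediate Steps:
S = -20 (S = 20*(-1) = -20)
((4*(3 + 6)²)*S)*926 = ((4*(3 + 6)²)*(-20))*926 = ((4*9²)*(-20))*926 = ((4*81)*(-20))*926 = (324*(-20))*926 = -6480*926 = -6000480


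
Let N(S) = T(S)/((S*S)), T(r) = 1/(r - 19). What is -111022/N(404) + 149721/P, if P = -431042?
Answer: -3007129253557649561/431042 ≈ -6.9764e+12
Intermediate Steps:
T(r) = 1/(-19 + r)
N(S) = 1/(S²*(-19 + S)) (N(S) = 1/((-19 + S)*((S*S))) = 1/((-19 + S)*(S²)) = 1/((-19 + S)*S²) = 1/(S²*(-19 + S)))
-111022/N(404) + 149721/P = -111022/(1/(404²*(-19 + 404))) + 149721/(-431042) = -111022/((1/163216)/385) + 149721*(-1/431042) = -111022/((1/163216)*(1/385)) - 149721/431042 = -111022/1/62838160 - 149721/431042 = -111022*62838160 - 149721/431042 = -6976418199520 - 149721/431042 = -3007129253557649561/431042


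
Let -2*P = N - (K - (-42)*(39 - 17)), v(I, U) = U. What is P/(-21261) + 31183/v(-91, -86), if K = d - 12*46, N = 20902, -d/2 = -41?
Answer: -220700833/609482 ≈ -362.11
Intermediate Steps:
d = 82 (d = -2*(-41) = 82)
K = -470 (K = 82 - 12*46 = 82 - 552 = -470)
P = -10224 (P = -(20902 - (-470 - (-42)*(39 - 17)))/2 = -(20902 - (-470 - (-42)*22))/2 = -(20902 - (-470 - 1*(-924)))/2 = -(20902 - (-470 + 924))/2 = -(20902 - 1*454)/2 = -(20902 - 454)/2 = -1/2*20448 = -10224)
P/(-21261) + 31183/v(-91, -86) = -10224/(-21261) + 31183/(-86) = -10224*(-1/21261) + 31183*(-1/86) = 3408/7087 - 31183/86 = -220700833/609482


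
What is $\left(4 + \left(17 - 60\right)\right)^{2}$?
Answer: $1521$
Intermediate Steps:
$\left(4 + \left(17 - 60\right)\right)^{2} = \left(4 - 43\right)^{2} = \left(-39\right)^{2} = 1521$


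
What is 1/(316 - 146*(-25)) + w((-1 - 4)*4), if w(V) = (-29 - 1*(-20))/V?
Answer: 17857/39660 ≈ 0.45025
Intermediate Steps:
w(V) = -9/V (w(V) = (-29 + 20)/V = -9/V)
1/(316 - 146*(-25)) + w((-1 - 4)*4) = 1/(316 - 146*(-25)) - 9*1/(4*(-1 - 4)) = 1/(316 + 3650) - 9/((-5*4)) = 1/3966 - 9/(-20) = 1/3966 - 9*(-1/20) = 1/3966 + 9/20 = 17857/39660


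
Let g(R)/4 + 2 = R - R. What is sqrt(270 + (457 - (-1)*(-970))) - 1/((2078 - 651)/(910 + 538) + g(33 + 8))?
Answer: 1448/10157 + 9*I*sqrt(3) ≈ 0.14256 + 15.588*I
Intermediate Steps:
g(R) = -8 (g(R) = -8 + 4*(R - R) = -8 + 4*0 = -8 + 0 = -8)
sqrt(270 + (457 - (-1)*(-970))) - 1/((2078 - 651)/(910 + 538) + g(33 + 8)) = sqrt(270 + (457 - (-1)*(-970))) - 1/((2078 - 651)/(910 + 538) - 8) = sqrt(270 + (457 - 1*970)) - 1/(1427/1448 - 8) = sqrt(270 + (457 - 970)) - 1/(1427*(1/1448) - 8) = sqrt(270 - 513) - 1/(1427/1448 - 8) = sqrt(-243) - 1/(-10157/1448) = 9*I*sqrt(3) - 1*(-1448/10157) = 9*I*sqrt(3) + 1448/10157 = 1448/10157 + 9*I*sqrt(3)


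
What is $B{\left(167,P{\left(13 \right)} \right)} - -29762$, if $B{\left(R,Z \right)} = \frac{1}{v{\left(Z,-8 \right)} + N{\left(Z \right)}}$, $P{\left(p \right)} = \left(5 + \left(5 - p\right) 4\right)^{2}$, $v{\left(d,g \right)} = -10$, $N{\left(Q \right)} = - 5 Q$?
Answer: $\frac{108780109}{3655} \approx 29762.0$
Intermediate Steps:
$P{\left(p \right)} = \left(25 - 4 p\right)^{2}$ ($P{\left(p \right)} = \left(5 - \left(-20 + 4 p\right)\right)^{2} = \left(25 - 4 p\right)^{2}$)
$B{\left(R,Z \right)} = \frac{1}{-10 - 5 Z}$
$B{\left(167,P{\left(13 \right)} \right)} - -29762 = - \frac{1}{10 + 5 \left(-25 + 4 \cdot 13\right)^{2}} - -29762 = - \frac{1}{10 + 5 \left(-25 + 52\right)^{2}} + 29762 = - \frac{1}{10 + 5 \cdot 27^{2}} + 29762 = - \frac{1}{10 + 5 \cdot 729} + 29762 = - \frac{1}{10 + 3645} + 29762 = - \frac{1}{3655} + 29762 = \frac{108780109}{3655}$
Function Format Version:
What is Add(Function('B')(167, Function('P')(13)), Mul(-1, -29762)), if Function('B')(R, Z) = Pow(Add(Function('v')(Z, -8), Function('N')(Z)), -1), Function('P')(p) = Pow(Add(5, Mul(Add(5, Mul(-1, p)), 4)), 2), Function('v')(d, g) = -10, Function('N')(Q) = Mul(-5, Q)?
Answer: Rational(108780109, 3655) ≈ 29762.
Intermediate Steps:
Function('P')(p) = Pow(Add(25, Mul(-4, p)), 2) (Function('P')(p) = Pow(Add(5, Add(20, Mul(-4, p))), 2) = Pow(Add(25, Mul(-4, p)), 2))
Function('B')(R, Z) = Pow(Add(-10, Mul(-5, Z)), -1)
Add(Function('B')(167, Function('P')(13)), Mul(-1, -29762)) = Add(Mul(-1, Pow(Add(10, Mul(5, Pow(Add(-25, Mul(4, 13)), 2))), -1)), Mul(-1, -29762)) = Add(Mul(-1, Pow(Add(10, Mul(5, Pow(Add(-25, 52), 2))), -1)), 29762) = Add(Mul(-1, Pow(Add(10, Mul(5, Pow(27, 2))), -1)), 29762) = Add(Mul(-1, Pow(Add(10, Mul(5, 729)), -1)), 29762) = Add(Mul(-1, Pow(Add(10, 3645), -1)), 29762) = Add(Mul(-1, Pow(3655, -1)), 29762) = Add(Mul(-1, Rational(1, 3655)), 29762) = Add(Rational(-1, 3655), 29762) = Rational(108780109, 3655)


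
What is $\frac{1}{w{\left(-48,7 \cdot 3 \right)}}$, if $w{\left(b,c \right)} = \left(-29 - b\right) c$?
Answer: $\frac{1}{399} \approx 0.0025063$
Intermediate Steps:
$w{\left(b,c \right)} = c \left(-29 - b\right)$
$\frac{1}{w{\left(-48,7 \cdot 3 \right)}} = \frac{1}{\left(-1\right) 7 \cdot 3 \left(29 - 48\right)} = \frac{1}{\left(-1\right) 21 \left(-19\right)} = \frac{1}{399}$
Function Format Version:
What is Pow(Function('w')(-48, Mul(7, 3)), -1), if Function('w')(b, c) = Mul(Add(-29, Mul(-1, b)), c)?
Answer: Rational(1, 399) ≈ 0.0025063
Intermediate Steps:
Function('w')(b, c) = Mul(c, Add(-29, Mul(-1, b)))
Pow(Function('w')(-48, Mul(7, 3)), -1) = Pow(Mul(-1, Mul(7, 3), Add(29, -48)), -1) = Pow(Mul(-1, 21, -19), -1) = Pow(399, -1) = Rational(1, 399)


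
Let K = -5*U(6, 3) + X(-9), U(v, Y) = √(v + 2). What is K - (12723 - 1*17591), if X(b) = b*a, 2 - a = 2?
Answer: 4868 - 10*√2 ≈ 4853.9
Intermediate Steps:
a = 0 (a = 2 - 1*2 = 2 - 2 = 0)
U(v, Y) = √(2 + v)
X(b) = 0 (X(b) = b*0 = 0)
K = -10*√2 (K = -5*√(2 + 6) + 0 = -10*√2 + 0 = -10*√2 ≈ -14.142)
K - (12723 - 1*17591) = -10*√2 - (12723 - 1*17591) = -10*√2 - (12723 - 17591) = -10*√2 - 1*(-4868) = -10*√2 + 4868 = 4868 - 10*√2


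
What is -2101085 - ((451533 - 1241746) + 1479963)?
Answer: -2790835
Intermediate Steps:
-2101085 - ((451533 - 1241746) + 1479963) = -2101085 - (-790213 + 1479963) = -2101085 - 1*689750 = -2101085 - 689750 = -2790835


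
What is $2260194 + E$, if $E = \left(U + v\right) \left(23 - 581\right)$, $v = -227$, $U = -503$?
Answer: $2667534$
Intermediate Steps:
$E = 407340$ ($E = \left(-503 - 227\right) \left(23 - 581\right) = \left(-730\right) \left(-558\right) = 407340$)
$2260194 + E = 2260194 + 407340 = 2667534$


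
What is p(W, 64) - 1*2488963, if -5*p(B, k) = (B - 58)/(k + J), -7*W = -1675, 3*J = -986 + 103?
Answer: -60195566348/24185 ≈ -2.4890e+6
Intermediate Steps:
J = -883/3 (J = (-986 + 103)/3 = (⅓)*(-883) = -883/3 ≈ -294.33)
W = 1675/7 (W = -⅐*(-1675) = 1675/7 ≈ 239.29)
p(B, k) = -(-58 + B)/(5*(-883/3 + k)) (p(B, k) = -(B - 58)/(5*(k - 883/3)) = -(-58 + B)/(5*(-883/3 + k)))
p(W, 64) - 1*2488963 = 3*(58 - 1*1675/7)/(5*(-883 + 3*64)) - 1*2488963 = 3*(58 - 1675/7)/(5*(-883 + 192)) - 2488963 = (⅗)*(-1269/7)/(-691) - 2488963 = (⅗)*(-1/691)*(-1269/7) - 2488963 = 3807/24185 - 2488963 = -60195566348/24185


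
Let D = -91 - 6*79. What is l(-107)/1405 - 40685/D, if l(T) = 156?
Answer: 11450113/158765 ≈ 72.120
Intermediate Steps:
D = -565 (D = -91 - 474 = -565)
l(-107)/1405 - 40685/D = 156/1405 - 40685/(-565) = 156*(1/1405) - 40685*(-1/565) = 156/1405 + 8137/113 = 11450113/158765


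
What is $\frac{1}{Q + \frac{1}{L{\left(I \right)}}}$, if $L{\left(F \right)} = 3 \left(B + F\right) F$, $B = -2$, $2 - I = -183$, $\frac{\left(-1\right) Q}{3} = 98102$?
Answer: $- \frac{101565}{29891188889} \approx -3.3978 \cdot 10^{-6}$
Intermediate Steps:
$Q = -294306$ ($Q = \left(-3\right) 98102 = -294306$)
$I = 185$ ($I = 2 - -183 = 2 + 183 = 185$)
$L{\left(F \right)} = F \left(-6 + 3 F\right)$ ($L{\left(F \right)} = 3 \left(-2 + F\right) F = \left(-6 + 3 F\right) F = F \left(-6 + 3 F\right)$)
$\frac{1}{Q + \frac{1}{L{\left(I \right)}}} = \frac{1}{-294306 + \frac{1}{3 \cdot 185 \left(-2 + 185\right)}} = \frac{1}{-294306 + \frac{1}{3 \cdot 185 \cdot 183}} = \frac{1}{-294306 + \frac{1}{101565}} = \frac{1}{- \frac{29891188889}{101565}} = - \frac{101565}{29891188889}$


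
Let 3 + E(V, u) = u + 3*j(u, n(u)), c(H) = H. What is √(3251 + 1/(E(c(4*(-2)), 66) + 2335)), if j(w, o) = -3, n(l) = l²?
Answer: 12*√128850715/2389 ≈ 57.018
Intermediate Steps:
E(V, u) = -12 + u (E(V, u) = -3 + (u + 3*(-3)) = -3 + (u - 9) = -3 + (-9 + u) = -12 + u)
√(3251 + 1/(E(c(4*(-2)), 66) + 2335)) = √(3251 + 1/((-12 + 66) + 2335)) = √(3251 + 1/(54 + 2335)) = √(3251 + 1/2389) = √(7766640/2389) = 12*√128850715/2389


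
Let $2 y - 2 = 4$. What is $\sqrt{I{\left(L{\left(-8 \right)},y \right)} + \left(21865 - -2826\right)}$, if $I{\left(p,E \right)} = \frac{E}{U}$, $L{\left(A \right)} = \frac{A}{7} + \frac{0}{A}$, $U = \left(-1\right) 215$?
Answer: $\frac{7 \sqrt{23292670}}{215} \approx 157.13$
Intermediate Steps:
$y = 3$ ($y = 1 + \frac{1}{2} \cdot 4 = 1 + 2 = 3$)
$U = -215$
$L{\left(A \right)} = \frac{A}{7}$ ($L{\left(A \right)} = A \frac{1}{7} + 0 = \frac{A}{7} + 0 = \frac{A}{7}$)
$I{\left(p,E \right)} = - \frac{E}{215}$ ($I{\left(p,E \right)} = \frac{E}{-215} = E \left(- \frac{1}{215}\right) = - \frac{E}{215}$)
$\sqrt{I{\left(L{\left(-8 \right)},y \right)} + \left(21865 - -2826\right)} = \sqrt{\left(- \frac{1}{215}\right) 3 + \left(21865 - -2826\right)} = \sqrt{- \frac{3}{215} + \left(21865 + 2826\right)} = \sqrt{- \frac{3}{215} + 24691} = \sqrt{\frac{5308562}{215}} = \frac{7 \sqrt{23292670}}{215}$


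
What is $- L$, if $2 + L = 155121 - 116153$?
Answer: $-38966$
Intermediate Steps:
$L = 38966$ ($L = -2 + \left(155121 - 116153\right) = -2 + 38968 = 38966$)
$- L = \left(-1\right) 38966 = -38966$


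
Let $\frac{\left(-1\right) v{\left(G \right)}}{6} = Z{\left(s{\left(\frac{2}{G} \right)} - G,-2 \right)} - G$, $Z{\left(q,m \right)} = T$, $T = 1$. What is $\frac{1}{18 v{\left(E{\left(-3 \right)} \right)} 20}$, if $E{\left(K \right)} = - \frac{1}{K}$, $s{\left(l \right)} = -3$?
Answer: $- \frac{1}{1440} \approx -0.00069444$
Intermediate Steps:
$Z{\left(q,m \right)} = 1$
$v{\left(G \right)} = -6 + 6 G$ ($v{\left(G \right)} = - 6 \left(1 - G\right) = -6 + 6 G$)
$\frac{1}{18 v{\left(E{\left(-3 \right)} \right)} 20} = \frac{1}{18 \left(-6 + 6 \left(- \frac{1}{-3}\right)\right) 20} = \frac{1}{18 \left(-6 + 6 \left(\left(-1\right) \left(- \frac{1}{3}\right)\right)\right) 20} = \frac{1}{18 \left(-6 + 6 \cdot \frac{1}{3}\right) 20} = \frac{1}{18 \left(-6 + 2\right) 20} = \frac{1}{18 \left(-4\right) 20} = \frac{1}{\left(-72\right) 20} = \frac{1}{-1440} = - \frac{1}{1440}$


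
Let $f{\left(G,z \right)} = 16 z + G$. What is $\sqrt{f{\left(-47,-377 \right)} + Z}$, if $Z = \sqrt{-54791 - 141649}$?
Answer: $\sqrt{-6079 + 2 i \sqrt{49110}} \approx 2.8404 + 78.02 i$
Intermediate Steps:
$f{\left(G,z \right)} = G + 16 z$
$Z = 2 i \sqrt{49110}$ ($Z = \sqrt{-196440} = 2 i \sqrt{49110} \approx 443.22 i$)
$\sqrt{f{\left(-47,-377 \right)} + Z} = \sqrt{\left(-47 + 16 \left(-377\right)\right) + 2 i \sqrt{49110}} = \sqrt{\left(-47 - 6032\right) + 2 i \sqrt{49110}} = \sqrt{-6079 + 2 i \sqrt{49110}}$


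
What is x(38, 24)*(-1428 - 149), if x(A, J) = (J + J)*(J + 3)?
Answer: -2043792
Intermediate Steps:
x(A, J) = 2*J*(3 + J) (x(A, J) = (2*J)*(3 + J) = 2*J*(3 + J))
x(38, 24)*(-1428 - 149) = (2*24*(3 + 24))*(-1428 - 149) = (2*24*27)*(-1577) = 1296*(-1577) = -2043792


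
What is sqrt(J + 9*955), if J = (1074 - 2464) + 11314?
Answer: sqrt(18519) ≈ 136.08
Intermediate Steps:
J = 9924 (J = -1390 + 11314 = 9924)
sqrt(J + 9*955) = sqrt(9924 + 9*955) = sqrt(9924 + 8595) = sqrt(18519)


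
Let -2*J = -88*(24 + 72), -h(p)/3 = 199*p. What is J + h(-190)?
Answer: 117654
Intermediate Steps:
h(p) = -597*p
J = 4224 (J = -(-44)*(24 + 72) = -(-44)*96 = -½*(-8448) = 4224)
J + h(-190) = 4224 - 597*(-190) = 4224 + 113430 = 117654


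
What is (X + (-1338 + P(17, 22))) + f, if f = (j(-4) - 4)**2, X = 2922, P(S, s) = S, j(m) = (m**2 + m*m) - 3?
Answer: 2226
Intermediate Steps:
j(m) = -3 + 2*m**2 (j(m) = (m**2 + m**2) - 3 = 2*m**2 - 3 = -3 + 2*m**2)
f = 625 (f = ((-3 + 2*(-4)**2) - 4)**2 = ((-3 + 2*16) - 4)**2 = ((-3 + 32) - 4)**2 = (29 - 4)**2 = 25**2 = 625)
(X + (-1338 + P(17, 22))) + f = (2922 + (-1338 + 17)) + 625 = (2922 - 1321) + 625 = 1601 + 625 = 2226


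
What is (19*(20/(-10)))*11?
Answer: -418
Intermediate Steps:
(19*(20/(-10)))*11 = (19*(20*(-⅒)))*11 = (19*(-2))*11 = -38*11 = -418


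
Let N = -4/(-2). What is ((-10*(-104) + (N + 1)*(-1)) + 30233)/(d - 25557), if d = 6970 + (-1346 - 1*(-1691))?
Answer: -15635/9121 ≈ -1.7142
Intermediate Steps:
N = 2 (N = -4*(-1/2) = 2)
d = 7315 (d = 6970 + (-1346 + 1691) = 6970 + 345 = 7315)
((-10*(-104) + (N + 1)*(-1)) + 30233)/(d - 25557) = ((-10*(-104) + (2 + 1)*(-1)) + 30233)/(7315 - 25557) = ((1040 + 3*(-1)) + 30233)/(-18242) = ((1040 - 3) + 30233)*(-1/18242) = (1037 + 30233)*(-1/18242) = 31270*(-1/18242) = -15635/9121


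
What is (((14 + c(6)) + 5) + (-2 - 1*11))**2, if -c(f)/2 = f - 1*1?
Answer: 16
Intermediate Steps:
c(f) = 2 - 2*f (c(f) = -2*(f - 1*1) = -2*(f - 1) = -2*(-1 + f) = 2 - 2*f)
(((14 + c(6)) + 5) + (-2 - 1*11))**2 = (((14 + (2 - 2*6)) + 5) + (-2 - 1*11))**2 = (((14 + (2 - 12)) + 5) + (-2 - 11))**2 = (((14 - 10) + 5) - 13)**2 = ((4 + 5) - 13)**2 = (9 - 13)**2 = (-4)**2 = 16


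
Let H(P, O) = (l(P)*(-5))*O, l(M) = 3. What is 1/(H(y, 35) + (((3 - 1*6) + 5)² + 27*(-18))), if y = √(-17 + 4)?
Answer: -1/1007 ≈ -0.00099305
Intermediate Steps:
y = I*√13 (y = √(-13) = I*√13 ≈ 3.6056*I)
H(P, O) = -15*O (H(P, O) = (3*(-5))*O = -15*O)
1/(H(y, 35) + (((3 - 1*6) + 5)² + 27*(-18))) = 1/(-15*35 + (((3 - 1*6) + 5)² + 27*(-18))) = 1/(-525 + (((3 - 6) + 5)² - 486)) = 1/(-525 + ((-3 + 5)² - 486)) = 1/(-525 + (2² - 486)) = 1/(-525 + (4 - 486)) = 1/(-525 - 482) = 1/(-1007) = -1/1007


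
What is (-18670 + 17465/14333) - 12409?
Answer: -445437842/14333 ≈ -31078.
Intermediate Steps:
(-18670 + 17465/14333) - 12409 = -267579645/14333 - 12409 = -445437842/14333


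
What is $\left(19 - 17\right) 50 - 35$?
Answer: $65$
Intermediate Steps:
$\left(19 - 17\right) 50 - 35 = 2 \cdot 50 - 35 = 100 - 35 = 65$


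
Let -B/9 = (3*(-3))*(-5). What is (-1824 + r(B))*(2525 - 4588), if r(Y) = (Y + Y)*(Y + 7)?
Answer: -661307028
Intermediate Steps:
B = -405 (B = -9*3*(-3)*(-5) = -(-81)*(-5) = -9*45 = -405)
r(Y) = 2*Y*(7 + Y) (r(Y) = (2*Y)*(7 + Y) = 2*Y*(7 + Y))
(-1824 + r(B))*(2525 - 4588) = (-1824 + 2*(-405)*(7 - 405))*(2525 - 4588) = (-1824 + 2*(-405)*(-398))*(-2063) = (-1824 + 322380)*(-2063) = 320556*(-2063) = -661307028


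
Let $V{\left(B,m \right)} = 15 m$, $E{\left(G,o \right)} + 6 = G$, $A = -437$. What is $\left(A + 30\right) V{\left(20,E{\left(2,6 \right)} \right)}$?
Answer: $24420$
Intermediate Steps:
$E{\left(G,o \right)} = -6 + G$
$\left(A + 30\right) V{\left(20,E{\left(2,6 \right)} \right)} = \left(-437 + 30\right) 15 \left(-6 + 2\right) = - 407 \cdot 15 \left(-4\right) = \left(-407\right) \left(-60\right) = 24420$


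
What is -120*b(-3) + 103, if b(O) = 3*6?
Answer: -2057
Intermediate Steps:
b(O) = 18
-120*b(-3) + 103 = -120*18 + 103 = -2160 + 103 = -2057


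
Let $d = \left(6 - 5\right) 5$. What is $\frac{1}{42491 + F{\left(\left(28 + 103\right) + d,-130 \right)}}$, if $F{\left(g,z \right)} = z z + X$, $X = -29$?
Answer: $\frac{1}{59362} \approx 1.6846 \cdot 10^{-5}$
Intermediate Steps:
$d = 5$ ($d = 1 \cdot 5 = 5$)
$F{\left(g,z \right)} = -29 + z^{2}$ ($F{\left(g,z \right)} = z z - 29 = z^{2} - 29 = -29 + z^{2}$)
$\frac{1}{42491 + F{\left(\left(28 + 103\right) + d,-130 \right)}} = \frac{1}{42491 - \left(29 - \left(-130\right)^{2}\right)} = \frac{1}{42491 + \left(-29 + 16900\right)} = \frac{1}{42491 + 16871} = \frac{1}{59362}$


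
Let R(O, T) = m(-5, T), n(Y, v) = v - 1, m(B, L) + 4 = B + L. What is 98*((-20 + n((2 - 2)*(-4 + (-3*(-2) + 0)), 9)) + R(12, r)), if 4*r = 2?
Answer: -2009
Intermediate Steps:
m(B, L) = -4 + B + L (m(B, L) = -4 + (B + L) = -4 + B + L)
n(Y, v) = -1 + v
r = 1/2 (r = (1/4)*2 = 1/2 ≈ 0.50000)
R(O, T) = -9 + T (R(O, T) = -4 - 5 + T = -9 + T)
98*((-20 + n((2 - 2)*(-4 + (-3*(-2) + 0)), 9)) + R(12, r)) = 98*((-20 + (-1 + 9)) + (-9 + 1/2)) = 98*((-20 + 8) - 17/2) = 98*(-12 - 17/2) = 98*(-41/2) = -2009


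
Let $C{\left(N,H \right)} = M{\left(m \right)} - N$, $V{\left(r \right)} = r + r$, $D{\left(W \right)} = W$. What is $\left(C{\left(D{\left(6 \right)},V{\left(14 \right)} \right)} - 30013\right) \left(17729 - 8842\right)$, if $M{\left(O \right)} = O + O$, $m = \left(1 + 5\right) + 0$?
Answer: $-266672209$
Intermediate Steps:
$V{\left(r \right)} = 2 r$
$m = 6$ ($m = 6 + 0 = 6$)
$M{\left(O \right)} = 2 O$
$C{\left(N,H \right)} = 12 - N$ ($C{\left(N,H \right)} = 2 \cdot 6 - N = 12 - N$)
$\left(C{\left(D{\left(6 \right)},V{\left(14 \right)} \right)} - 30013\right) \left(17729 - 8842\right) = \left(\left(12 - 6\right) - 30013\right) \left(17729 - 8842\right) = \left(\left(12 - 6\right) - 30013\right) 8887 = \left(6 - 30013\right) 8887 = \left(-30007\right) 8887 = -266672209$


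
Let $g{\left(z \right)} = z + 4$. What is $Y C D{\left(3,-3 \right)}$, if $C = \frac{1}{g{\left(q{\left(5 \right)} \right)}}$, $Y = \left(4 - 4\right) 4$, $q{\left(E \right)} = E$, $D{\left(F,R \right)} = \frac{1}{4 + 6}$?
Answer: $0$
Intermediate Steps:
$D{\left(F,R \right)} = \frac{1}{10}$
$Y = 0$ ($Y = 0 \cdot 4 = 0$)
$g{\left(z \right)} = 4 + z$
$C = \frac{1}{9}$ ($C = \frac{1}{4 + 5} = \frac{1}{9} \approx 0.11111$)
$Y C D{\left(3,-3 \right)} = 0 \cdot \frac{1}{9} \cdot \frac{1}{10} = 0 \cdot \frac{1}{10} = 0$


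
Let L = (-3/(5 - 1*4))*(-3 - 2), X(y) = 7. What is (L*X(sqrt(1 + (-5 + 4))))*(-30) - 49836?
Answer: -52986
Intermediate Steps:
L = 15 (L = -3/(5 - 4)*(-5) = -3/1*(-5) = -3*1*(-5) = -3*(-5) = 15)
(L*X(sqrt(1 + (-5 + 4))))*(-30) - 49836 = (15*7)*(-30) - 49836 = 105*(-30) - 49836 = -3150 - 49836 = -52986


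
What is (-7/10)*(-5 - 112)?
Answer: 819/10 ≈ 81.900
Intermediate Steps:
(-7/10)*(-5 - 112) = -7*1/10*(-117) = -7/10*(-117) = 819/10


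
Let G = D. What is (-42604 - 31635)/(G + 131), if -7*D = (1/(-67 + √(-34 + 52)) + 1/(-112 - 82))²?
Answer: -113388391493166323439796/200081799331726756463 - 3342009475669392*√2/200081799331726756463 ≈ -566.71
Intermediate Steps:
D = -(-1/194 + 1/(-67 + 3*√2))²/7 (D = -(1/(-67 + √(-34 + 52)) + 1/(-112 - 82))²/7 = -(1/(-67 + √18) + 1/(-194))²/7 = -(1/(-67 + 3*√2) - 1/194)²/7 = -(-1/194 + 1/(-67 + 3*√2))²/7 ≈ -6.3535e-5)
G = -305843409/5266363591132 - 52407*√2/13573102039 ≈ -6.3535e-5
(-42604 - 31635)/(G + 131) = (-42604 - 31635)/((-305843409/5266363591132 - 52407*√2/13573102039) + 131) = -74239/(689893324594883/5266363591132 - 52407*√2/13573102039)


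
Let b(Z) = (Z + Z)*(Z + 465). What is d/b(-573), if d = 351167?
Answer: 351167/123768 ≈ 2.8373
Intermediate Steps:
b(Z) = 2*Z*(465 + Z) (b(Z) = (2*Z)*(465 + Z) = 2*Z*(465 + Z))
d/b(-573) = 351167/((2*(-573)*(465 - 573))) = 351167/((2*(-573)*(-108))) = 351167/123768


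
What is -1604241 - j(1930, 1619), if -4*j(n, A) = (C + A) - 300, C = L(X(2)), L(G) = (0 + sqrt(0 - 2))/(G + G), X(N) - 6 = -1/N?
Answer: -6415645/4 + I*sqrt(2)/44 ≈ -1.6039e+6 + 0.032141*I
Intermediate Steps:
X(N) = 6 - 1/N
L(G) = I*sqrt(2)/(2*G) (L(G) = (0 + sqrt(-2))/((2*G)) = (0 + I*sqrt(2))*(1/(2*G)) = (I*sqrt(2))*(1/(2*G)) = I*sqrt(2)/(2*G))
C = I*sqrt(2)/11 (C = I*sqrt(2)/(2*(6 - 1/2)) = I*sqrt(2)/(2*(11/2)) = (1/2)*I*sqrt(2)*(2/11) = I*sqrt(2)/11 ≈ 0.12856*I)
j(n, A) = 75 - A/4 - I*sqrt(2)/44 (j(n, A) = -((I*sqrt(2)/11 + A) - 300)/4 = -((A + I*sqrt(2)/11) - 300)/4 = -(-300 + A + I*sqrt(2)/11)/4 = 75 - A/4 - I*sqrt(2)/44)
-1604241 - j(1930, 1619) = -1604241 - (75 - 1/4*1619 - I*sqrt(2)/44) = -1604241 - (75 - 1619/4 - I*sqrt(2)/44) = -1604241 - (-1319/4 - I*sqrt(2)/44) = -1604241 + (1319/4 + I*sqrt(2)/44) = -6415645/4 + I*sqrt(2)/44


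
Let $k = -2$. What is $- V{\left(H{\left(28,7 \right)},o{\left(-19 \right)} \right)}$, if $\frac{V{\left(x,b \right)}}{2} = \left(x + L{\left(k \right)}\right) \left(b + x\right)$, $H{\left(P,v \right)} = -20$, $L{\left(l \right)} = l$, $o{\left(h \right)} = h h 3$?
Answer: $46772$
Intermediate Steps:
$o{\left(h \right)} = 3 h^{2}$ ($o{\left(h \right)} = h^{2} \cdot 3 = 3 h^{2}$)
$V{\left(x,b \right)} = 2 \left(-2 + x\right) \left(b + x\right)$ ($V{\left(x,b \right)} = 2 \left(x - 2\right) \left(b + x\right) = 2 \left(-2 + x\right) \left(b + x\right)$)
$- V{\left(H{\left(28,7 \right)},o{\left(-19 \right)} \right)} = - (- 4 \cdot 3 \left(-19\right)^{2} - -80 + 2 \left(-20\right)^{2} + 2 \cdot 3 \left(-19\right)^{2} \left(-20\right)) = - (- 4 \cdot 3 \cdot 361 + 80 + 2 \cdot 400 + 2 \cdot 3 \cdot 361 \left(-20\right)) = - (\left(-4\right) 1083 + 80 + 800 + 2 \cdot 1083 \left(-20\right)) = - (-4332 + 80 + 800 - 43320) = \left(-1\right) \left(-46772\right) = 46772$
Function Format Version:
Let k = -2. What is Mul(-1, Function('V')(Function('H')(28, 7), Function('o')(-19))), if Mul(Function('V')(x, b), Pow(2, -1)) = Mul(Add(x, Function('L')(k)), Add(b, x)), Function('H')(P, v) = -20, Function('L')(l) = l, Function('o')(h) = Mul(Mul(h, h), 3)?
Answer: 46772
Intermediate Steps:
Function('o')(h) = Mul(3, Pow(h, 2)) (Function('o')(h) = Mul(Pow(h, 2), 3) = Mul(3, Pow(h, 2)))
Function('V')(x, b) = Mul(2, Add(-2, x), Add(b, x)) (Function('V')(x, b) = Mul(2, Mul(Add(x, -2), Add(b, x))) = Mul(2, Mul(Add(-2, x), Add(b, x))) = Mul(2, Add(-2, x), Add(b, x)))
Mul(-1, Function('V')(Function('H')(28, 7), Function('o')(-19))) = Mul(-1, Add(Mul(-4, Mul(3, Pow(-19, 2))), Mul(-4, -20), Mul(2, Pow(-20, 2)), Mul(2, Mul(3, Pow(-19, 2)), -20))) = Mul(-1, Add(Mul(-4, Mul(3, 361)), 80, Mul(2, 400), Mul(2, Mul(3, 361), -20))) = Mul(-1, Add(Mul(-4, 1083), 80, 800, Mul(2, 1083, -20))) = Mul(-1, Add(-4332, 80, 800, -43320)) = Mul(-1, -46772) = 46772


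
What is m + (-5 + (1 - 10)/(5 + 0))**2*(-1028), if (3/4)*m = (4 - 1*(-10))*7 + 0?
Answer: -3555304/75 ≈ -47404.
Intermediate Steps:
m = 392/3 (m = 4*((4 - 1*(-10))*7 + 0)/3 = 4*((4 + 10)*7 + 0)/3 = 4*(14*7 + 0)/3 = 4*(98 + 0)/3 = (4/3)*98 = 392/3 ≈ 130.67)
m + (-5 + (1 - 10)/(5 + 0))**2*(-1028) = 392/3 + (-5 + (1 - 10)/(5 + 0))**2*(-1028) = 392/3 + (-5 - 9/5)**2*(-1028) = 392/3 + (-34/5)**2*(-1028) = 392/3 + (1156/25)*(-1028) = 392/3 - 1188368/25 = -3555304/75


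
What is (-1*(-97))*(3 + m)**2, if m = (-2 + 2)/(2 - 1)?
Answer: 873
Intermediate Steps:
m = 0 (m = 0/1 = 0*1 = 0)
(-1*(-97))*(3 + m)**2 = (-1*(-97))*(3 + 0)**2 = 97*3**2 = 97*9 = 873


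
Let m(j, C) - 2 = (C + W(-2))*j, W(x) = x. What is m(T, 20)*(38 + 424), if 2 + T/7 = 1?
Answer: -57288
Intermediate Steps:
T = -7 (T = -14 + 7*1 = -14 + 7 = -7)
m(j, C) = 2 + j*(-2 + C) (m(j, C) = 2 + (C - 2)*j = 2 + (-2 + C)*j = 2 + j*(-2 + C))
m(T, 20)*(38 + 424) = (2 - 2*(-7) + 20*(-7))*(38 + 424) = (2 + 14 - 140)*462 = -124*462 = -57288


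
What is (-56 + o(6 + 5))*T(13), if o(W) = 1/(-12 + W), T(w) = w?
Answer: -741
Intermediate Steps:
(-56 + o(6 + 5))*T(13) = (-56 + 1/(-12 + (6 + 5)))*13 = (-56 + 1/(-12 + 11))*13 = (-56 + 1/(-1))*13 = (-56 - 1)*13 = -57*13 = -741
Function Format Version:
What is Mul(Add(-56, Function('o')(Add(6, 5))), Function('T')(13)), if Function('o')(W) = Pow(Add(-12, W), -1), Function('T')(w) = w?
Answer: -741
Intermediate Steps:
Mul(Add(-56, Function('o')(Add(6, 5))), Function('T')(13)) = Mul(Add(-56, Pow(Add(-12, Add(6, 5)), -1)), 13) = Mul(Add(-56, Pow(Add(-12, 11), -1)), 13) = Mul(Add(-56, Pow(-1, -1)), 13) = Mul(Add(-56, -1), 13) = Mul(-57, 13) = -741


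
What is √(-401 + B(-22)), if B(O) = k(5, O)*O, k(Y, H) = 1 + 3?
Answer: I*√489 ≈ 22.113*I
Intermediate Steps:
k(Y, H) = 4
B(O) = 4*O
√(-401 + B(-22)) = √(-401 + 4*(-22)) = √(-401 - 88) = √(-489) = I*√489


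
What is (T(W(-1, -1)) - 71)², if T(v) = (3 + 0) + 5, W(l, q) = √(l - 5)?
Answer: 3969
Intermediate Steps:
W(l, q) = √(-5 + l)
T(v) = 8 (T(v) = 3 + 5 = 8)
(T(W(-1, -1)) - 71)² = (8 - 71)² = (-63)² = 3969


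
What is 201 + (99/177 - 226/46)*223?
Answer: -1044727/1357 ≈ -769.88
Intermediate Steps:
201 + (99/177 - 226/46)*223 = 201 + (99*(1/177) - 226*1/46)*223 = 201 + (33/59 - 113/23)*223 = 201 - 5908/1357*223 = 201 - 1317484/1357 = -1044727/1357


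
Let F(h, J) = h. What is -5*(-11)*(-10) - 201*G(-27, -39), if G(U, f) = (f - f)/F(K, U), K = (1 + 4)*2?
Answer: -550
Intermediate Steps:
K = 10 (K = 5*2 = 10)
G(U, f) = 0 (G(U, f) = (f - f)/10 = 0*(⅒) = 0)
-5*(-11)*(-10) - 201*G(-27, -39) = -5*(-11)*(-10) - 201*0 = 55*(-10) + 0 = -550 + 0 = -550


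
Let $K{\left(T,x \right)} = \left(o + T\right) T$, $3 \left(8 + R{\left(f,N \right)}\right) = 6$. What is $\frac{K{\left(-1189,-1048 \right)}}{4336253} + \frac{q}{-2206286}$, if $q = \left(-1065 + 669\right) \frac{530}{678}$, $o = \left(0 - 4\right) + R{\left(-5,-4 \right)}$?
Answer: $\frac{177785606942119}{540536307179227} \approx 0.32891$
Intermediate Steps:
$R{\left(f,N \right)} = -6$ ($R{\left(f,N \right)} = -8 + \frac{1}{3} \cdot 6 = -8 + 2 = -6$)
$o = -10$ ($o = \left(0 - 4\right) - 6 = -4 - 6 = -10$)
$K{\left(T,x \right)} = T \left(-10 + T\right)$ ($K{\left(T,x \right)} = \left(-10 + T\right) T = T \left(-10 + T\right)$)
$q = - \frac{34980}{113}$ ($q = - 396 \cdot 530 \cdot \frac{1}{678} = \left(-396\right) \frac{265}{339} = - \frac{34980}{113} \approx -309.56$)
$\frac{K{\left(-1189,-1048 \right)}}{4336253} + \frac{q}{-2206286} = \frac{\left(-1189\right) \left(-10 - 1189\right)}{4336253} - \frac{34980}{113 \left(-2206286\right)} = \left(-1189\right) \left(-1199\right) \frac{1}{4336253} - - \frac{17490}{124655159} = 1425611 \cdot \frac{1}{4336253} + \frac{17490}{124655159} = \frac{1425611}{4336253} + \frac{17490}{124655159} = \frac{177785606942119}{540536307179227}$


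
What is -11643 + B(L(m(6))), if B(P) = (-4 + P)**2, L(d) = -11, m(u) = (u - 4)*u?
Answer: -11418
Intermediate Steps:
m(u) = u*(-4 + u) (m(u) = (-4 + u)*u = u*(-4 + u))
-11643 + B(L(m(6))) = -11643 + (-4 - 11)**2 = -11643 + (-15)**2 = -11643 + 225 = -11418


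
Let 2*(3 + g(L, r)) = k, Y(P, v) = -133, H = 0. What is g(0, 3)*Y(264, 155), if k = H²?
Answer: 399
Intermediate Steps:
k = 0 (k = 0² = 0)
g(L, r) = -3 (g(L, r) = -3 + (½)*0 = -3 + 0 = -3)
g(0, 3)*Y(264, 155) = -3*(-133) = 399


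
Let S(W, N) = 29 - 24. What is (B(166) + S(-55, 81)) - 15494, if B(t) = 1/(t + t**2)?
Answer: -429386057/27722 ≈ -15489.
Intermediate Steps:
S(W, N) = 5
(B(166) + S(-55, 81)) - 15494 = (1/(166*(1 + 166)) + 5) - 15494 = ((1/166)/167 + 5) - 15494 = ((1/166)*(1/167) + 5) - 15494 = (1/27722 + 5) - 15494 = 138611/27722 - 15494 = -429386057/27722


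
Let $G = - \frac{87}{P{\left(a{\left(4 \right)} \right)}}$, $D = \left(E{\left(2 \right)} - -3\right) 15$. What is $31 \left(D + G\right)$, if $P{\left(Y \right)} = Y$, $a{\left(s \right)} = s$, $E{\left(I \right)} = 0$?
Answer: $\frac{2883}{4} \approx 720.75$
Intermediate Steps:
$D = 45$ ($D = \left(0 - -3\right) 15 = \left(0 + 3\right) 15 = 3 \cdot 15 = 45$)
$G = - \frac{87}{4} \approx -21.75$
$31 \left(D + G\right) = 31 \left(45 - \frac{87}{4}\right) = 31 \cdot \frac{93}{4} = \frac{2883}{4}$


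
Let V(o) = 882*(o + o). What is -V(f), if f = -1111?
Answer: 1959804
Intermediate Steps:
V(o) = 1764*o (V(o) = 882*(2*o) = 1764*o)
-V(f) = -1764*(-1111) = -1*(-1959804) = 1959804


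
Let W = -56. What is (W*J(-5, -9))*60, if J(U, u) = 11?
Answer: -36960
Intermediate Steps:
(W*J(-5, -9))*60 = -56*11*60 = -616*60 = -36960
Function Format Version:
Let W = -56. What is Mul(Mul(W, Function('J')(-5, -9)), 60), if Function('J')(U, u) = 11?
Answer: -36960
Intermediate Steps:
Mul(Mul(W, Function('J')(-5, -9)), 60) = Mul(Mul(-56, 11), 60) = Mul(-616, 60) = -36960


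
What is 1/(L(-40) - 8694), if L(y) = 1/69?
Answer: -69/599885 ≈ -0.00011502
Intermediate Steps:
L(y) = 1/69
1/(L(-40) - 8694) = 1/(1/69 - 8694) = 1/(-599885/69) = -69/599885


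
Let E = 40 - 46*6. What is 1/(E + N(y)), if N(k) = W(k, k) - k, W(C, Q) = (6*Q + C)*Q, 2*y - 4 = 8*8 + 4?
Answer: 1/8800 ≈ 0.00011364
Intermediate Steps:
y = 36 (y = 2 + (8*8 + 4)/2 = 2 + (64 + 4)/2 = 2 + (½)*68 = 2 + 34 = 36)
E = -236 (E = 40 - 276 = -236)
W(C, Q) = Q*(C + 6*Q) (W(C, Q) = (C + 6*Q)*Q = Q*(C + 6*Q))
N(k) = -k + 7*k² (N(k) = k*(k + 6*k) - k = k*(7*k) - k = 7*k² - k = -k + 7*k²)
1/(E + N(y)) = 1/(-236 + 36*(-1 + 7*36)) = 1/(-236 + 36*(-1 + 252)) = 1/(-236 + 36*251) = 1/(-236 + 9036) = 1/8800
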